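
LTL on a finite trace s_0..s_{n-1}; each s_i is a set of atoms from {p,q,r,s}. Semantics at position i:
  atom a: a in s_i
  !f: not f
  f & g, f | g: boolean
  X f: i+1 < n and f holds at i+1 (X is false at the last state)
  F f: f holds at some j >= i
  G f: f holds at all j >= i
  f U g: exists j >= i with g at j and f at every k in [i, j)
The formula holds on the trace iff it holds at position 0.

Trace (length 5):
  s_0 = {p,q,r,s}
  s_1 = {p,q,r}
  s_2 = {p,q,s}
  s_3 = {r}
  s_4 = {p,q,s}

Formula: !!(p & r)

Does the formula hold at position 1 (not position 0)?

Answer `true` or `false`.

Answer: true

Derivation:
s_0={p,q,r,s}: !!(p & r)=True !(p & r)=False (p & r)=True p=True r=True
s_1={p,q,r}: !!(p & r)=True !(p & r)=False (p & r)=True p=True r=True
s_2={p,q,s}: !!(p & r)=False !(p & r)=True (p & r)=False p=True r=False
s_3={r}: !!(p & r)=False !(p & r)=True (p & r)=False p=False r=True
s_4={p,q,s}: !!(p & r)=False !(p & r)=True (p & r)=False p=True r=False
Evaluating at position 1: result = True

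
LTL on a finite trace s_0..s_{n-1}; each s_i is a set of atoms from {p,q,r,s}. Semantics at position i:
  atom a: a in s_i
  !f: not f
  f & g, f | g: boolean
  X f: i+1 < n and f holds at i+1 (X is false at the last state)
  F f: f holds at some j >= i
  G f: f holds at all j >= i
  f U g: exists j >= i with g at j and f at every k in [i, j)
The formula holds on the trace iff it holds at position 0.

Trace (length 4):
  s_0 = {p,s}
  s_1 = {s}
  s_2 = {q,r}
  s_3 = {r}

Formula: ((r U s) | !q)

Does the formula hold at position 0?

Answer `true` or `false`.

s_0={p,s}: ((r U s) | !q)=True (r U s)=True r=False s=True !q=True q=False
s_1={s}: ((r U s) | !q)=True (r U s)=True r=False s=True !q=True q=False
s_2={q,r}: ((r U s) | !q)=False (r U s)=False r=True s=False !q=False q=True
s_3={r}: ((r U s) | !q)=True (r U s)=False r=True s=False !q=True q=False

Answer: true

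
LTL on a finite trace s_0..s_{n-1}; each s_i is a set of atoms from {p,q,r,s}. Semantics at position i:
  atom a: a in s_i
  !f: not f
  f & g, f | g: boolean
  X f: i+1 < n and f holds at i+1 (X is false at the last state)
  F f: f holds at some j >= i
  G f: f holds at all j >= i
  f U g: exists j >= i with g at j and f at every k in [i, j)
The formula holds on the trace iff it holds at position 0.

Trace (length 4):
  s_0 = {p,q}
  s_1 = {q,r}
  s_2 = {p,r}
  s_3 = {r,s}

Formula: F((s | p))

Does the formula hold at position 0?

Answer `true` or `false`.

s_0={p,q}: F((s | p))=True (s | p)=True s=False p=True
s_1={q,r}: F((s | p))=True (s | p)=False s=False p=False
s_2={p,r}: F((s | p))=True (s | p)=True s=False p=True
s_3={r,s}: F((s | p))=True (s | p)=True s=True p=False

Answer: true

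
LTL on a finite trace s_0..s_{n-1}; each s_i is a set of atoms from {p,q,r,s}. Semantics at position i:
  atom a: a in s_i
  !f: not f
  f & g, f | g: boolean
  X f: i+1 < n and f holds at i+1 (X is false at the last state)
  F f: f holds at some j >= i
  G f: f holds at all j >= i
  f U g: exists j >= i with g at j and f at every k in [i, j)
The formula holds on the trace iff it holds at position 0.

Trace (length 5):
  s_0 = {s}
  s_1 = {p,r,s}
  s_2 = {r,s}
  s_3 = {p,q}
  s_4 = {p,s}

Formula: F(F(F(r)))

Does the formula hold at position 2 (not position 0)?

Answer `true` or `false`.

s_0={s}: F(F(F(r)))=True F(F(r))=True F(r)=True r=False
s_1={p,r,s}: F(F(F(r)))=True F(F(r))=True F(r)=True r=True
s_2={r,s}: F(F(F(r)))=True F(F(r))=True F(r)=True r=True
s_3={p,q}: F(F(F(r)))=False F(F(r))=False F(r)=False r=False
s_4={p,s}: F(F(F(r)))=False F(F(r))=False F(r)=False r=False
Evaluating at position 2: result = True

Answer: true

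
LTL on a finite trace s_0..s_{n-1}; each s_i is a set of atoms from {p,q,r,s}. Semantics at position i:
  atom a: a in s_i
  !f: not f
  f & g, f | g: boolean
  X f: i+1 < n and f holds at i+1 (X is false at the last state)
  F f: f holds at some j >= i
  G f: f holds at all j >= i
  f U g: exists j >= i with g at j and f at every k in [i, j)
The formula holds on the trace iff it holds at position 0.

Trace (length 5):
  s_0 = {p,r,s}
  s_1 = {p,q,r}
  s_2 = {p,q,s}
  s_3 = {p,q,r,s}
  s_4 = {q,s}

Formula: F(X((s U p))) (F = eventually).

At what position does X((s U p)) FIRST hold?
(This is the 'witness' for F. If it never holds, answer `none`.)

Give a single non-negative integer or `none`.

s_0={p,r,s}: X((s U p))=True (s U p)=True s=True p=True
s_1={p,q,r}: X((s U p))=True (s U p)=True s=False p=True
s_2={p,q,s}: X((s U p))=True (s U p)=True s=True p=True
s_3={p,q,r,s}: X((s U p))=False (s U p)=True s=True p=True
s_4={q,s}: X((s U p))=False (s U p)=False s=True p=False
F(X((s U p))) holds; first witness at position 0.

Answer: 0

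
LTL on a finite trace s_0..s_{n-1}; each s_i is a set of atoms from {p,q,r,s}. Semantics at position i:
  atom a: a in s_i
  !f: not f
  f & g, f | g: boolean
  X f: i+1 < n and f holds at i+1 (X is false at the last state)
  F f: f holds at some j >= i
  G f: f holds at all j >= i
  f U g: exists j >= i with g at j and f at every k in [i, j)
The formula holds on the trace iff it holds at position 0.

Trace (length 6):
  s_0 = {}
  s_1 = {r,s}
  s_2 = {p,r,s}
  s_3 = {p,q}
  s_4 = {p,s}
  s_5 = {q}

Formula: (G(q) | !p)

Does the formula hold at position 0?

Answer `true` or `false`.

s_0={}: (G(q) | !p)=True G(q)=False q=False !p=True p=False
s_1={r,s}: (G(q) | !p)=True G(q)=False q=False !p=True p=False
s_2={p,r,s}: (G(q) | !p)=False G(q)=False q=False !p=False p=True
s_3={p,q}: (G(q) | !p)=False G(q)=False q=True !p=False p=True
s_4={p,s}: (G(q) | !p)=False G(q)=False q=False !p=False p=True
s_5={q}: (G(q) | !p)=True G(q)=True q=True !p=True p=False

Answer: true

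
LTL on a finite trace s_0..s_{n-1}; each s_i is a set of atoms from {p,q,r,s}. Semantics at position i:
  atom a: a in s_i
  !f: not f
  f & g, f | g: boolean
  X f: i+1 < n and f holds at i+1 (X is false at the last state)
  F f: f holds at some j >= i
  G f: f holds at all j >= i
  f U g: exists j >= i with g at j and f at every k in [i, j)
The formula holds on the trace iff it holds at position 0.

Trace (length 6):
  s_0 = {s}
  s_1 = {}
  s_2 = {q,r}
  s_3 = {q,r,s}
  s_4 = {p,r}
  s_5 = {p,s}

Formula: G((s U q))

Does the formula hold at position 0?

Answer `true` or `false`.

Answer: false

Derivation:
s_0={s}: G((s U q))=False (s U q)=False s=True q=False
s_1={}: G((s U q))=False (s U q)=False s=False q=False
s_2={q,r}: G((s U q))=False (s U q)=True s=False q=True
s_3={q,r,s}: G((s U q))=False (s U q)=True s=True q=True
s_4={p,r}: G((s U q))=False (s U q)=False s=False q=False
s_5={p,s}: G((s U q))=False (s U q)=False s=True q=False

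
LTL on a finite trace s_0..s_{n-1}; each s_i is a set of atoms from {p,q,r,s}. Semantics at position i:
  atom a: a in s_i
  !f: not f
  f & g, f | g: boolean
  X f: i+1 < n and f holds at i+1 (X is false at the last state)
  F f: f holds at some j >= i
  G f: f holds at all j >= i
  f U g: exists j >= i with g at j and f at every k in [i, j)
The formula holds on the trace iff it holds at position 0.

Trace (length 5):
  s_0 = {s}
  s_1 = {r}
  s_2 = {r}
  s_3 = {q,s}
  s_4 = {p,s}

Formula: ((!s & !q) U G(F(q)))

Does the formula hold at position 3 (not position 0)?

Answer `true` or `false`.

s_0={s}: ((!s & !q) U G(F(q)))=False (!s & !q)=False !s=False s=True !q=True q=False G(F(q))=False F(q)=True
s_1={r}: ((!s & !q) U G(F(q)))=False (!s & !q)=True !s=True s=False !q=True q=False G(F(q))=False F(q)=True
s_2={r}: ((!s & !q) U G(F(q)))=False (!s & !q)=True !s=True s=False !q=True q=False G(F(q))=False F(q)=True
s_3={q,s}: ((!s & !q) U G(F(q)))=False (!s & !q)=False !s=False s=True !q=False q=True G(F(q))=False F(q)=True
s_4={p,s}: ((!s & !q) U G(F(q)))=False (!s & !q)=False !s=False s=True !q=True q=False G(F(q))=False F(q)=False
Evaluating at position 3: result = False

Answer: false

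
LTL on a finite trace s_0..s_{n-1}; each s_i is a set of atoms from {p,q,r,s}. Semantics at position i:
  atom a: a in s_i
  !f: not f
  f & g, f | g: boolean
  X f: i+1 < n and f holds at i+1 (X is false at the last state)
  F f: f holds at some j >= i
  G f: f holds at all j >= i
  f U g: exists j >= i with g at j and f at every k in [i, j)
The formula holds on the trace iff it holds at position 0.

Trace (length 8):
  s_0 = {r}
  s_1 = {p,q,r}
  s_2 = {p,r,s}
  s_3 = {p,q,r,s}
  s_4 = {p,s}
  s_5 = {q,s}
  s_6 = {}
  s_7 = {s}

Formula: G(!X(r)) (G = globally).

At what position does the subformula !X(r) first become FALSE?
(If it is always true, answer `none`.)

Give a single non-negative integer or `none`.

s_0={r}: !X(r)=False X(r)=True r=True
s_1={p,q,r}: !X(r)=False X(r)=True r=True
s_2={p,r,s}: !X(r)=False X(r)=True r=True
s_3={p,q,r,s}: !X(r)=True X(r)=False r=True
s_4={p,s}: !X(r)=True X(r)=False r=False
s_5={q,s}: !X(r)=True X(r)=False r=False
s_6={}: !X(r)=True X(r)=False r=False
s_7={s}: !X(r)=True X(r)=False r=False
G(!X(r)) holds globally = False
First violation at position 0.

Answer: 0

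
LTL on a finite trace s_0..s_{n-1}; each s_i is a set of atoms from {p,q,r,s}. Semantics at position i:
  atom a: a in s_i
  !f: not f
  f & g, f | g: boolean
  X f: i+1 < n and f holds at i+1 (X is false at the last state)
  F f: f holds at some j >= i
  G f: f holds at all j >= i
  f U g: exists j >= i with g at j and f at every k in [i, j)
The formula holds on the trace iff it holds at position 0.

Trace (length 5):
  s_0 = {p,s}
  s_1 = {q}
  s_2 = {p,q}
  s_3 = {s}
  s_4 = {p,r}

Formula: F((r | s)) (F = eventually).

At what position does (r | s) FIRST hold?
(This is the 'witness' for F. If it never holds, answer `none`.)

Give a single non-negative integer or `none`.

Answer: 0

Derivation:
s_0={p,s}: (r | s)=True r=False s=True
s_1={q}: (r | s)=False r=False s=False
s_2={p,q}: (r | s)=False r=False s=False
s_3={s}: (r | s)=True r=False s=True
s_4={p,r}: (r | s)=True r=True s=False
F((r | s)) holds; first witness at position 0.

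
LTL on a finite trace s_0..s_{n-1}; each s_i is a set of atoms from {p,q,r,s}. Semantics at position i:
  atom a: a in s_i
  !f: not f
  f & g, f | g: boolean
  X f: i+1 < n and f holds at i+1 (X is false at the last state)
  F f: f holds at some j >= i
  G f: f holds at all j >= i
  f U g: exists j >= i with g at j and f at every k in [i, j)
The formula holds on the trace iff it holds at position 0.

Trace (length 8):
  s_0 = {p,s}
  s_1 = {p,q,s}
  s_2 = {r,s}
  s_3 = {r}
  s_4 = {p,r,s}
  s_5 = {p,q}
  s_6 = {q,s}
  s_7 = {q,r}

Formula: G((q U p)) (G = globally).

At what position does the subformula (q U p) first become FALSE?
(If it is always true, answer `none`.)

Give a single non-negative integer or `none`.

Answer: 2

Derivation:
s_0={p,s}: (q U p)=True q=False p=True
s_1={p,q,s}: (q U p)=True q=True p=True
s_2={r,s}: (q U p)=False q=False p=False
s_3={r}: (q U p)=False q=False p=False
s_4={p,r,s}: (q U p)=True q=False p=True
s_5={p,q}: (q U p)=True q=True p=True
s_6={q,s}: (q U p)=False q=True p=False
s_7={q,r}: (q U p)=False q=True p=False
G((q U p)) holds globally = False
First violation at position 2.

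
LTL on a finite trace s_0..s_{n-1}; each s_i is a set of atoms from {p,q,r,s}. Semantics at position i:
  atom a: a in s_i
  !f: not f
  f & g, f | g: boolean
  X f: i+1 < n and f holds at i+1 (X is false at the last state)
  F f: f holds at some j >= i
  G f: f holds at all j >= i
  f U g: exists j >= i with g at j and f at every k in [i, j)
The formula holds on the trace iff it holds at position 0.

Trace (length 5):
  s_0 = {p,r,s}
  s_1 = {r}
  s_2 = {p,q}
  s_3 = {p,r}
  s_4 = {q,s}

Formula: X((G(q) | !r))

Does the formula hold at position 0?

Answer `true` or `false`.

s_0={p,r,s}: X((G(q) | !r))=False (G(q) | !r)=False G(q)=False q=False !r=False r=True
s_1={r}: X((G(q) | !r))=True (G(q) | !r)=False G(q)=False q=False !r=False r=True
s_2={p,q}: X((G(q) | !r))=False (G(q) | !r)=True G(q)=False q=True !r=True r=False
s_3={p,r}: X((G(q) | !r))=True (G(q) | !r)=False G(q)=False q=False !r=False r=True
s_4={q,s}: X((G(q) | !r))=False (G(q) | !r)=True G(q)=True q=True !r=True r=False

Answer: false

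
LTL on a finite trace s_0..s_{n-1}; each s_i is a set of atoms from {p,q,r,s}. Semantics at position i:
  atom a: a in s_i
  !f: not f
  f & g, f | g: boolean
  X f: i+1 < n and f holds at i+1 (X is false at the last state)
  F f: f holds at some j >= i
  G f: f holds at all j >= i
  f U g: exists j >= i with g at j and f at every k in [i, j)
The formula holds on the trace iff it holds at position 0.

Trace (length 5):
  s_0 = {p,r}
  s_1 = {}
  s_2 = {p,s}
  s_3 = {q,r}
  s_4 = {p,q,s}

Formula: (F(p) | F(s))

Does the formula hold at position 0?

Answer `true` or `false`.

Answer: true

Derivation:
s_0={p,r}: (F(p) | F(s))=True F(p)=True p=True F(s)=True s=False
s_1={}: (F(p) | F(s))=True F(p)=True p=False F(s)=True s=False
s_2={p,s}: (F(p) | F(s))=True F(p)=True p=True F(s)=True s=True
s_3={q,r}: (F(p) | F(s))=True F(p)=True p=False F(s)=True s=False
s_4={p,q,s}: (F(p) | F(s))=True F(p)=True p=True F(s)=True s=True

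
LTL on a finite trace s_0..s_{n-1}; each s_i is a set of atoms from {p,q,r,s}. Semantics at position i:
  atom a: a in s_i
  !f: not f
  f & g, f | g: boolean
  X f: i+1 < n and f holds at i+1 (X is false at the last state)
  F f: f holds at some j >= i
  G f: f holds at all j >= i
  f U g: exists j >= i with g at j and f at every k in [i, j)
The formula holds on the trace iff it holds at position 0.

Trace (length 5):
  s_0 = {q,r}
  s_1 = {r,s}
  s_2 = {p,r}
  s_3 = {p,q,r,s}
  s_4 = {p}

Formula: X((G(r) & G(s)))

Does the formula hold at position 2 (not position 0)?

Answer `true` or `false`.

s_0={q,r}: X((G(r) & G(s)))=False (G(r) & G(s))=False G(r)=False r=True G(s)=False s=False
s_1={r,s}: X((G(r) & G(s)))=False (G(r) & G(s))=False G(r)=False r=True G(s)=False s=True
s_2={p,r}: X((G(r) & G(s)))=False (G(r) & G(s))=False G(r)=False r=True G(s)=False s=False
s_3={p,q,r,s}: X((G(r) & G(s)))=False (G(r) & G(s))=False G(r)=False r=True G(s)=False s=True
s_4={p}: X((G(r) & G(s)))=False (G(r) & G(s))=False G(r)=False r=False G(s)=False s=False
Evaluating at position 2: result = False

Answer: false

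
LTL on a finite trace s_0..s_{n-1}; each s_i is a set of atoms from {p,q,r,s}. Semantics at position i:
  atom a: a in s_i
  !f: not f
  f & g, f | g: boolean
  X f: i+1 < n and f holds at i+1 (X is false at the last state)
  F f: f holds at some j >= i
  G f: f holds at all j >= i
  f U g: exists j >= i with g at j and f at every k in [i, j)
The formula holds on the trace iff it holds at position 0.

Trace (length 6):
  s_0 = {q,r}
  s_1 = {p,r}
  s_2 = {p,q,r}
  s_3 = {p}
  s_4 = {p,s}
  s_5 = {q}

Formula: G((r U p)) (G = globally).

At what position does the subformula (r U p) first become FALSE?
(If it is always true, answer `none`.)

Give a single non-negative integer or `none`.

Answer: 5

Derivation:
s_0={q,r}: (r U p)=True r=True p=False
s_1={p,r}: (r U p)=True r=True p=True
s_2={p,q,r}: (r U p)=True r=True p=True
s_3={p}: (r U p)=True r=False p=True
s_4={p,s}: (r U p)=True r=False p=True
s_5={q}: (r U p)=False r=False p=False
G((r U p)) holds globally = False
First violation at position 5.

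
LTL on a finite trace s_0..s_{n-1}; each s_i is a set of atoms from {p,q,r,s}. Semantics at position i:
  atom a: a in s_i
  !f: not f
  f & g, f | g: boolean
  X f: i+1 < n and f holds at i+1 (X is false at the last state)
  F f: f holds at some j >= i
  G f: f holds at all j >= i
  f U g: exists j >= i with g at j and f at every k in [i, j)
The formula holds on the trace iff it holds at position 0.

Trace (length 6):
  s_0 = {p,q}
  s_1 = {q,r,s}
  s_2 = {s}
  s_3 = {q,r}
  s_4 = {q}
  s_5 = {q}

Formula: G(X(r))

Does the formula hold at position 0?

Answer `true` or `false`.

Answer: false

Derivation:
s_0={p,q}: G(X(r))=False X(r)=True r=False
s_1={q,r,s}: G(X(r))=False X(r)=False r=True
s_2={s}: G(X(r))=False X(r)=True r=False
s_3={q,r}: G(X(r))=False X(r)=False r=True
s_4={q}: G(X(r))=False X(r)=False r=False
s_5={q}: G(X(r))=False X(r)=False r=False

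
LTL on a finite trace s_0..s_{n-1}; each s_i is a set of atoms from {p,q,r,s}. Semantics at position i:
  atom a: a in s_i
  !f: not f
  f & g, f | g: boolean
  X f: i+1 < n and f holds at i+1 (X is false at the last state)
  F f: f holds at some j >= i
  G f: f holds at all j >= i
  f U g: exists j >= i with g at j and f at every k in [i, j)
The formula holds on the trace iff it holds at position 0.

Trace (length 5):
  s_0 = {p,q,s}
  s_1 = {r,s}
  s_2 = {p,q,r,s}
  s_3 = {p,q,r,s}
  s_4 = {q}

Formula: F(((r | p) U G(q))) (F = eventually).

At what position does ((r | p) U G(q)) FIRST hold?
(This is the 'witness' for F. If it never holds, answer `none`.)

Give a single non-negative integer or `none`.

Answer: 0

Derivation:
s_0={p,q,s}: ((r | p) U G(q))=True (r | p)=True r=False p=True G(q)=False q=True
s_1={r,s}: ((r | p) U G(q))=True (r | p)=True r=True p=False G(q)=False q=False
s_2={p,q,r,s}: ((r | p) U G(q))=True (r | p)=True r=True p=True G(q)=True q=True
s_3={p,q,r,s}: ((r | p) U G(q))=True (r | p)=True r=True p=True G(q)=True q=True
s_4={q}: ((r | p) U G(q))=True (r | p)=False r=False p=False G(q)=True q=True
F(((r | p) U G(q))) holds; first witness at position 0.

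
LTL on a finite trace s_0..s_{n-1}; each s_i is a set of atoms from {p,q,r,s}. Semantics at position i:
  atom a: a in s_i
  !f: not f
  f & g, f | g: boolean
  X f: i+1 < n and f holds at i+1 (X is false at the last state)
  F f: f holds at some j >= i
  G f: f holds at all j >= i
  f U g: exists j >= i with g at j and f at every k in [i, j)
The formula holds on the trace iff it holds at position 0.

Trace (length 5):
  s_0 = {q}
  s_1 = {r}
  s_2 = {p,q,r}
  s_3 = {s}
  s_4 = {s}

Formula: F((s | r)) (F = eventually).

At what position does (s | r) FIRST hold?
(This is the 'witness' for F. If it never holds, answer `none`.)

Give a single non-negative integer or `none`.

s_0={q}: (s | r)=False s=False r=False
s_1={r}: (s | r)=True s=False r=True
s_2={p,q,r}: (s | r)=True s=False r=True
s_3={s}: (s | r)=True s=True r=False
s_4={s}: (s | r)=True s=True r=False
F((s | r)) holds; first witness at position 1.

Answer: 1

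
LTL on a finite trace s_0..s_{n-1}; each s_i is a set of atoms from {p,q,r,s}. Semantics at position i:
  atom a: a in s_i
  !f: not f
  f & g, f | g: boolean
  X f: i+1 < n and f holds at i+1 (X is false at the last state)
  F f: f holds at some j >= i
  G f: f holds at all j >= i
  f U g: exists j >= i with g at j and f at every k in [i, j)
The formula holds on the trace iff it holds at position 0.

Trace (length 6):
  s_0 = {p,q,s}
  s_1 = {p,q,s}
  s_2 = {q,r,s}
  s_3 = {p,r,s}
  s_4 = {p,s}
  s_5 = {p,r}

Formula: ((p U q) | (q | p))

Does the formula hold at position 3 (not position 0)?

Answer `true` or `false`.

s_0={p,q,s}: ((p U q) | (q | p))=True (p U q)=True p=True q=True (q | p)=True
s_1={p,q,s}: ((p U q) | (q | p))=True (p U q)=True p=True q=True (q | p)=True
s_2={q,r,s}: ((p U q) | (q | p))=True (p U q)=True p=False q=True (q | p)=True
s_3={p,r,s}: ((p U q) | (q | p))=True (p U q)=False p=True q=False (q | p)=True
s_4={p,s}: ((p U q) | (q | p))=True (p U q)=False p=True q=False (q | p)=True
s_5={p,r}: ((p U q) | (q | p))=True (p U q)=False p=True q=False (q | p)=True
Evaluating at position 3: result = True

Answer: true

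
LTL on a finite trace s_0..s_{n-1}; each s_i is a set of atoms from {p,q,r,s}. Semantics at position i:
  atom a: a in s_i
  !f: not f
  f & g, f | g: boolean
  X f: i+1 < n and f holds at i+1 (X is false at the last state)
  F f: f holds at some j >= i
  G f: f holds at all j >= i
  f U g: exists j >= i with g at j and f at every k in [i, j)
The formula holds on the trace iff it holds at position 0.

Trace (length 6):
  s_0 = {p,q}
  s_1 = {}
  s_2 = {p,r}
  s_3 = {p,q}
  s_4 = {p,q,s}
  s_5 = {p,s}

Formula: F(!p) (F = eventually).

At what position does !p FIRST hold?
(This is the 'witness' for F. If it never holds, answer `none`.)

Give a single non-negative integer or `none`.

s_0={p,q}: !p=False p=True
s_1={}: !p=True p=False
s_2={p,r}: !p=False p=True
s_3={p,q}: !p=False p=True
s_4={p,q,s}: !p=False p=True
s_5={p,s}: !p=False p=True
F(!p) holds; first witness at position 1.

Answer: 1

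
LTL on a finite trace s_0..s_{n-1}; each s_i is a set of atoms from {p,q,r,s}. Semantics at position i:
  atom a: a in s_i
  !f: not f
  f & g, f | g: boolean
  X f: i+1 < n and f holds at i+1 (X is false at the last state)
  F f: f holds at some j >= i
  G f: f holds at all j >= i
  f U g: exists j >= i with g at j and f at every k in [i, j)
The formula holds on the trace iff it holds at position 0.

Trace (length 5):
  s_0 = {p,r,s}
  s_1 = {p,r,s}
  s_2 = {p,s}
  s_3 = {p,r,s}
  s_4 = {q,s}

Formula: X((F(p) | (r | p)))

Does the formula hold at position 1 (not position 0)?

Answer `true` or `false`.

s_0={p,r,s}: X((F(p) | (r | p)))=True (F(p) | (r | p))=True F(p)=True p=True (r | p)=True r=True
s_1={p,r,s}: X((F(p) | (r | p)))=True (F(p) | (r | p))=True F(p)=True p=True (r | p)=True r=True
s_2={p,s}: X((F(p) | (r | p)))=True (F(p) | (r | p))=True F(p)=True p=True (r | p)=True r=False
s_3={p,r,s}: X((F(p) | (r | p)))=False (F(p) | (r | p))=True F(p)=True p=True (r | p)=True r=True
s_4={q,s}: X((F(p) | (r | p)))=False (F(p) | (r | p))=False F(p)=False p=False (r | p)=False r=False
Evaluating at position 1: result = True

Answer: true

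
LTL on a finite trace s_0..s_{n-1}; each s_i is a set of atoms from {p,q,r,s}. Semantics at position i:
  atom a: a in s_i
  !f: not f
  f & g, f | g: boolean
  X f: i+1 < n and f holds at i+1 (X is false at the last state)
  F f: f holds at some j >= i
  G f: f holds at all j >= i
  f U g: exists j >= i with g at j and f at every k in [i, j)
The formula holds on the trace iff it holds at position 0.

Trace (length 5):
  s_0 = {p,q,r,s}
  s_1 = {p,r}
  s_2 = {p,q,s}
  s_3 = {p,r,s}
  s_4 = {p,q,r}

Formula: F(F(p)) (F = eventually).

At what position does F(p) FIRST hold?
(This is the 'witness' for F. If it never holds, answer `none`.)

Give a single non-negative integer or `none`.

s_0={p,q,r,s}: F(p)=True p=True
s_1={p,r}: F(p)=True p=True
s_2={p,q,s}: F(p)=True p=True
s_3={p,r,s}: F(p)=True p=True
s_4={p,q,r}: F(p)=True p=True
F(F(p)) holds; first witness at position 0.

Answer: 0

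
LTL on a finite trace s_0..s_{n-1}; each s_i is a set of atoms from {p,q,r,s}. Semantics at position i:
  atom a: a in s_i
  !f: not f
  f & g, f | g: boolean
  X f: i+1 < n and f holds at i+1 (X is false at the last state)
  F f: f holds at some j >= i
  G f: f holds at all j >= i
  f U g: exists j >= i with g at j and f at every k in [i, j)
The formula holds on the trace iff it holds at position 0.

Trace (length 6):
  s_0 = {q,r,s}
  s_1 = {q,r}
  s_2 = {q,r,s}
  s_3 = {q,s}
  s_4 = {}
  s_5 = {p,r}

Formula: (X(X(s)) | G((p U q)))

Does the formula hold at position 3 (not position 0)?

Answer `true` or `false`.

Answer: false

Derivation:
s_0={q,r,s}: (X(X(s)) | G((p U q)))=True X(X(s))=True X(s)=False s=True G((p U q))=False (p U q)=True p=False q=True
s_1={q,r}: (X(X(s)) | G((p U q)))=True X(X(s))=True X(s)=True s=False G((p U q))=False (p U q)=True p=False q=True
s_2={q,r,s}: (X(X(s)) | G((p U q)))=False X(X(s))=False X(s)=True s=True G((p U q))=False (p U q)=True p=False q=True
s_3={q,s}: (X(X(s)) | G((p U q)))=False X(X(s))=False X(s)=False s=True G((p U q))=False (p U q)=True p=False q=True
s_4={}: (X(X(s)) | G((p U q)))=False X(X(s))=False X(s)=False s=False G((p U q))=False (p U q)=False p=False q=False
s_5={p,r}: (X(X(s)) | G((p U q)))=False X(X(s))=False X(s)=False s=False G((p U q))=False (p U q)=False p=True q=False
Evaluating at position 3: result = False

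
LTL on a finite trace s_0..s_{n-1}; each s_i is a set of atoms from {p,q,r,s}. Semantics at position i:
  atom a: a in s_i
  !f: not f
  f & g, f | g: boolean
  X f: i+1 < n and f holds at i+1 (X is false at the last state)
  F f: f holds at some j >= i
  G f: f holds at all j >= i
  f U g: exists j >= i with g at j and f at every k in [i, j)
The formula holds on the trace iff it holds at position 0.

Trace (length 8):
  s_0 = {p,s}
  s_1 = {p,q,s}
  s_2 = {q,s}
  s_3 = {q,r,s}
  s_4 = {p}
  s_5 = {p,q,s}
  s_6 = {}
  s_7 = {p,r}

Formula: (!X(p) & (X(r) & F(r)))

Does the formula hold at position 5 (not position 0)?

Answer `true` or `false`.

s_0={p,s}: (!X(p) & (X(r) & F(r)))=False !X(p)=False X(p)=True p=True (X(r) & F(r))=False X(r)=False r=False F(r)=True
s_1={p,q,s}: (!X(p) & (X(r) & F(r)))=False !X(p)=True X(p)=False p=True (X(r) & F(r))=False X(r)=False r=False F(r)=True
s_2={q,s}: (!X(p) & (X(r) & F(r)))=True !X(p)=True X(p)=False p=False (X(r) & F(r))=True X(r)=True r=False F(r)=True
s_3={q,r,s}: (!X(p) & (X(r) & F(r)))=False !X(p)=False X(p)=True p=False (X(r) & F(r))=False X(r)=False r=True F(r)=True
s_4={p}: (!X(p) & (X(r) & F(r)))=False !X(p)=False X(p)=True p=True (X(r) & F(r))=False X(r)=False r=False F(r)=True
s_5={p,q,s}: (!X(p) & (X(r) & F(r)))=False !X(p)=True X(p)=False p=True (X(r) & F(r))=False X(r)=False r=False F(r)=True
s_6={}: (!X(p) & (X(r) & F(r)))=False !X(p)=False X(p)=True p=False (X(r) & F(r))=True X(r)=True r=False F(r)=True
s_7={p,r}: (!X(p) & (X(r) & F(r)))=False !X(p)=True X(p)=False p=True (X(r) & F(r))=False X(r)=False r=True F(r)=True
Evaluating at position 5: result = False

Answer: false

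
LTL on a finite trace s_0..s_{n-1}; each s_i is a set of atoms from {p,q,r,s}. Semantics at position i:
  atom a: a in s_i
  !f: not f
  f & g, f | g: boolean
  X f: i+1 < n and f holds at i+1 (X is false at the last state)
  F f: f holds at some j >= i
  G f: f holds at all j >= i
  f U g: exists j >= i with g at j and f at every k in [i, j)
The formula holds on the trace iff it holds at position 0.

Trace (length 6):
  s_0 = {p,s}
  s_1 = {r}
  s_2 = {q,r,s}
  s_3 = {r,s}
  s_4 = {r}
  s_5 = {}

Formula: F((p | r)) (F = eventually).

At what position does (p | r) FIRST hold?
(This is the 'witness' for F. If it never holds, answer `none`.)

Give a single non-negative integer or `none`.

Answer: 0

Derivation:
s_0={p,s}: (p | r)=True p=True r=False
s_1={r}: (p | r)=True p=False r=True
s_2={q,r,s}: (p | r)=True p=False r=True
s_3={r,s}: (p | r)=True p=False r=True
s_4={r}: (p | r)=True p=False r=True
s_5={}: (p | r)=False p=False r=False
F((p | r)) holds; first witness at position 0.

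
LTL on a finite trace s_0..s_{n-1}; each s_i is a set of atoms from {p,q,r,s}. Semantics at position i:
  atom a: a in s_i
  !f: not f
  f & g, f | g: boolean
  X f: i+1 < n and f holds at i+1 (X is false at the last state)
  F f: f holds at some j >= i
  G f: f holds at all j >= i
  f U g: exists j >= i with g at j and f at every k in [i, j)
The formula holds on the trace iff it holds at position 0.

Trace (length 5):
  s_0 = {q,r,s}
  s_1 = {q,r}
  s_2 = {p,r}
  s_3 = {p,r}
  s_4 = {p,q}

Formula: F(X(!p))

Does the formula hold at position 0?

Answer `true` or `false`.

s_0={q,r,s}: F(X(!p))=True X(!p)=True !p=True p=False
s_1={q,r}: F(X(!p))=False X(!p)=False !p=True p=False
s_2={p,r}: F(X(!p))=False X(!p)=False !p=False p=True
s_3={p,r}: F(X(!p))=False X(!p)=False !p=False p=True
s_4={p,q}: F(X(!p))=False X(!p)=False !p=False p=True

Answer: true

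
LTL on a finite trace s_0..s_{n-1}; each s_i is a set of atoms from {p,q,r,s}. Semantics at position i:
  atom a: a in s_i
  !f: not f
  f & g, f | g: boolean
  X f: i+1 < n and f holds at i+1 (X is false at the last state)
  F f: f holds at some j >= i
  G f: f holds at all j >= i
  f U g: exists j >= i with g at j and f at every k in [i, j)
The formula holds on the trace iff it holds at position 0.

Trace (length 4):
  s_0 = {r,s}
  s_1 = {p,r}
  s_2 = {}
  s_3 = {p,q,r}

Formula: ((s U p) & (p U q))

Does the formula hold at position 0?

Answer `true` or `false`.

s_0={r,s}: ((s U p) & (p U q))=False (s U p)=True s=True p=False (p U q)=False q=False
s_1={p,r}: ((s U p) & (p U q))=False (s U p)=True s=False p=True (p U q)=False q=False
s_2={}: ((s U p) & (p U q))=False (s U p)=False s=False p=False (p U q)=False q=False
s_3={p,q,r}: ((s U p) & (p U q))=True (s U p)=True s=False p=True (p U q)=True q=True

Answer: false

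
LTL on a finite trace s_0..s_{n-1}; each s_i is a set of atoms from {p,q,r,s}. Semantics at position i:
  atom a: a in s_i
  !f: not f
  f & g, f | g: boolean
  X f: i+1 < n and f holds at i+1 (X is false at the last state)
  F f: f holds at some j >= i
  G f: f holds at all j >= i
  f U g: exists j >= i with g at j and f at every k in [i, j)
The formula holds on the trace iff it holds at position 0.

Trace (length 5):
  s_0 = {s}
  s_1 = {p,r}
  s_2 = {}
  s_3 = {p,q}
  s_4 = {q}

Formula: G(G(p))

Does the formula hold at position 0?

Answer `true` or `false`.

Answer: false

Derivation:
s_0={s}: G(G(p))=False G(p)=False p=False
s_1={p,r}: G(G(p))=False G(p)=False p=True
s_2={}: G(G(p))=False G(p)=False p=False
s_3={p,q}: G(G(p))=False G(p)=False p=True
s_4={q}: G(G(p))=False G(p)=False p=False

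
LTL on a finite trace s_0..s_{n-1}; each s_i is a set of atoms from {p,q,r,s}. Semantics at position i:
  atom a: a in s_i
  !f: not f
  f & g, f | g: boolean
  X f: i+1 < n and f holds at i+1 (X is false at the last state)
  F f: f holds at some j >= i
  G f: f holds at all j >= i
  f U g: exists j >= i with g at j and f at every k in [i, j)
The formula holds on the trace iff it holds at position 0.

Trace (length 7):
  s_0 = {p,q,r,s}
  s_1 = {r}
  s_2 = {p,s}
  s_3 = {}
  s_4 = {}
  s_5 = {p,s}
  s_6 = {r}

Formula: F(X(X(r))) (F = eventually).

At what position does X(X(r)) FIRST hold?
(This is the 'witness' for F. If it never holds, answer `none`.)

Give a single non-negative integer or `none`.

Answer: 4

Derivation:
s_0={p,q,r,s}: X(X(r))=False X(r)=True r=True
s_1={r}: X(X(r))=False X(r)=False r=True
s_2={p,s}: X(X(r))=False X(r)=False r=False
s_3={}: X(X(r))=False X(r)=False r=False
s_4={}: X(X(r))=True X(r)=False r=False
s_5={p,s}: X(X(r))=False X(r)=True r=False
s_6={r}: X(X(r))=False X(r)=False r=True
F(X(X(r))) holds; first witness at position 4.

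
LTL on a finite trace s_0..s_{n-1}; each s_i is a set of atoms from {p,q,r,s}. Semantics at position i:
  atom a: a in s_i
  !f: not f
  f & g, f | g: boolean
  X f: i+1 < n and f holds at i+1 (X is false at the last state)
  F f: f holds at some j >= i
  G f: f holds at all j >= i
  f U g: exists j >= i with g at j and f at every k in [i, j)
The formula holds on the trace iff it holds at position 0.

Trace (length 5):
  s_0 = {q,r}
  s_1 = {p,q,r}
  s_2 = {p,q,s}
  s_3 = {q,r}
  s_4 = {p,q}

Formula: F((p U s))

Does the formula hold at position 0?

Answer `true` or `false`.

Answer: true

Derivation:
s_0={q,r}: F((p U s))=True (p U s)=False p=False s=False
s_1={p,q,r}: F((p U s))=True (p U s)=True p=True s=False
s_2={p,q,s}: F((p U s))=True (p U s)=True p=True s=True
s_3={q,r}: F((p U s))=False (p U s)=False p=False s=False
s_4={p,q}: F((p U s))=False (p U s)=False p=True s=False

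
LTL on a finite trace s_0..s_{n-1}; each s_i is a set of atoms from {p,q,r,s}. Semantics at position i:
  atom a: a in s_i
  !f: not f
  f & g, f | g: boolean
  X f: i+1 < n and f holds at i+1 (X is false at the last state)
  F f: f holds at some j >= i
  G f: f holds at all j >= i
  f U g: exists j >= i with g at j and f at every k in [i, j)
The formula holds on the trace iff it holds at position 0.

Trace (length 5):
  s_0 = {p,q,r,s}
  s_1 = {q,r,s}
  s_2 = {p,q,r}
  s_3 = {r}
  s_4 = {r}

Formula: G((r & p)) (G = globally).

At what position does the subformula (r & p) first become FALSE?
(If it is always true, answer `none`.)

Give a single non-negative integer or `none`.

s_0={p,q,r,s}: (r & p)=True r=True p=True
s_1={q,r,s}: (r & p)=False r=True p=False
s_2={p,q,r}: (r & p)=True r=True p=True
s_3={r}: (r & p)=False r=True p=False
s_4={r}: (r & p)=False r=True p=False
G((r & p)) holds globally = False
First violation at position 1.

Answer: 1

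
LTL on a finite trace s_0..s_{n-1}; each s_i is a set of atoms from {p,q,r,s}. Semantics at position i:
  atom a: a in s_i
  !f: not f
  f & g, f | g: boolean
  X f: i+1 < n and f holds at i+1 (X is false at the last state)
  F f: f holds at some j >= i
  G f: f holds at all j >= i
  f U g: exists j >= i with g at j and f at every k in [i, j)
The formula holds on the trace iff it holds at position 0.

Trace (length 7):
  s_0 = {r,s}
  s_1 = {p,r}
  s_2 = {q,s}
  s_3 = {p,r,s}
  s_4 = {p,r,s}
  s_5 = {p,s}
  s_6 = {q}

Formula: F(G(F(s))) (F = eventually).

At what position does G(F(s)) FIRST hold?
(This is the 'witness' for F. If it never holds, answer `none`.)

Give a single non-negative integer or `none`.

s_0={r,s}: G(F(s))=False F(s)=True s=True
s_1={p,r}: G(F(s))=False F(s)=True s=False
s_2={q,s}: G(F(s))=False F(s)=True s=True
s_3={p,r,s}: G(F(s))=False F(s)=True s=True
s_4={p,r,s}: G(F(s))=False F(s)=True s=True
s_5={p,s}: G(F(s))=False F(s)=True s=True
s_6={q}: G(F(s))=False F(s)=False s=False
F(G(F(s))) does not hold (no witness exists).

Answer: none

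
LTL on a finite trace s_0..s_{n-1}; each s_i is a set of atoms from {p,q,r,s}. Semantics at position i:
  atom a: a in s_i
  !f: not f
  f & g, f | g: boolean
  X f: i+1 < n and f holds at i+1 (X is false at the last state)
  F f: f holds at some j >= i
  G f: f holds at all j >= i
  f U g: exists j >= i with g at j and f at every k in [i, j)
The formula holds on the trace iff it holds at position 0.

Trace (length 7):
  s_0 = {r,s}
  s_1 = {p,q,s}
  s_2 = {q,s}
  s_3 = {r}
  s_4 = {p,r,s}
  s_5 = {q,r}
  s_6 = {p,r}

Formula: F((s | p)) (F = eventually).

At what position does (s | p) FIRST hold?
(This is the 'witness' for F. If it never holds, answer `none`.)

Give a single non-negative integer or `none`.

s_0={r,s}: (s | p)=True s=True p=False
s_1={p,q,s}: (s | p)=True s=True p=True
s_2={q,s}: (s | p)=True s=True p=False
s_3={r}: (s | p)=False s=False p=False
s_4={p,r,s}: (s | p)=True s=True p=True
s_5={q,r}: (s | p)=False s=False p=False
s_6={p,r}: (s | p)=True s=False p=True
F((s | p)) holds; first witness at position 0.

Answer: 0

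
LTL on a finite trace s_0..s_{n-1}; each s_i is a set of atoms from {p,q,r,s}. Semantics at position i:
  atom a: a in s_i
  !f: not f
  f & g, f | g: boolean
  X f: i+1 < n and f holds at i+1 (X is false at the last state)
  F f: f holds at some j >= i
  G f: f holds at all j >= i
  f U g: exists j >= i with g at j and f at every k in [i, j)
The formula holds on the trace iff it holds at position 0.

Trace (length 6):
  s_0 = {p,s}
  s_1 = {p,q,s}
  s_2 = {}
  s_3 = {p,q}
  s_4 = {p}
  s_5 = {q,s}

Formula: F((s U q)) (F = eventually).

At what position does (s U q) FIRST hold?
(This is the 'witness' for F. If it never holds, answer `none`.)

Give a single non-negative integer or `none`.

s_0={p,s}: (s U q)=True s=True q=False
s_1={p,q,s}: (s U q)=True s=True q=True
s_2={}: (s U q)=False s=False q=False
s_3={p,q}: (s U q)=True s=False q=True
s_4={p}: (s U q)=False s=False q=False
s_5={q,s}: (s U q)=True s=True q=True
F((s U q)) holds; first witness at position 0.

Answer: 0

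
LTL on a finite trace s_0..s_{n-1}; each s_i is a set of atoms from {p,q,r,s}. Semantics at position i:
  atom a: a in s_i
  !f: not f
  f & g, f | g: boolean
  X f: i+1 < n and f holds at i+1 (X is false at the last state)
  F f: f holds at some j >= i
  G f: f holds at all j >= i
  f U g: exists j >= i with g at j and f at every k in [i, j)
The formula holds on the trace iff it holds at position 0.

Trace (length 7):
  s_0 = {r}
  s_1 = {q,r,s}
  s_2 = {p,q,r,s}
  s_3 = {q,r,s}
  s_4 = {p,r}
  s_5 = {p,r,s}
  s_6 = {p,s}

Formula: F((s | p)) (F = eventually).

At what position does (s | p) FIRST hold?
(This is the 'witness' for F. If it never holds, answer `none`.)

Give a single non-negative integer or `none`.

Answer: 1

Derivation:
s_0={r}: (s | p)=False s=False p=False
s_1={q,r,s}: (s | p)=True s=True p=False
s_2={p,q,r,s}: (s | p)=True s=True p=True
s_3={q,r,s}: (s | p)=True s=True p=False
s_4={p,r}: (s | p)=True s=False p=True
s_5={p,r,s}: (s | p)=True s=True p=True
s_6={p,s}: (s | p)=True s=True p=True
F((s | p)) holds; first witness at position 1.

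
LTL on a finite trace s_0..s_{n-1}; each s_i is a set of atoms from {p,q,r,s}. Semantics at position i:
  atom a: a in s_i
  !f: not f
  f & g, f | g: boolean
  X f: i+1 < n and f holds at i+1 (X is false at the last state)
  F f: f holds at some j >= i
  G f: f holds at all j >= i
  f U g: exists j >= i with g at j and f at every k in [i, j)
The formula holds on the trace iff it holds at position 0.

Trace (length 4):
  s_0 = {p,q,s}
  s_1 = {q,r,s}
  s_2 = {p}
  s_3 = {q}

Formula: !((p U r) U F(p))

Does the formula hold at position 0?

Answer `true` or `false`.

s_0={p,q,s}: !((p U r) U F(p))=False ((p U r) U F(p))=True (p U r)=True p=True r=False F(p)=True
s_1={q,r,s}: !((p U r) U F(p))=False ((p U r) U F(p))=True (p U r)=True p=False r=True F(p)=True
s_2={p}: !((p U r) U F(p))=False ((p U r) U F(p))=True (p U r)=False p=True r=False F(p)=True
s_3={q}: !((p U r) U F(p))=True ((p U r) U F(p))=False (p U r)=False p=False r=False F(p)=False

Answer: false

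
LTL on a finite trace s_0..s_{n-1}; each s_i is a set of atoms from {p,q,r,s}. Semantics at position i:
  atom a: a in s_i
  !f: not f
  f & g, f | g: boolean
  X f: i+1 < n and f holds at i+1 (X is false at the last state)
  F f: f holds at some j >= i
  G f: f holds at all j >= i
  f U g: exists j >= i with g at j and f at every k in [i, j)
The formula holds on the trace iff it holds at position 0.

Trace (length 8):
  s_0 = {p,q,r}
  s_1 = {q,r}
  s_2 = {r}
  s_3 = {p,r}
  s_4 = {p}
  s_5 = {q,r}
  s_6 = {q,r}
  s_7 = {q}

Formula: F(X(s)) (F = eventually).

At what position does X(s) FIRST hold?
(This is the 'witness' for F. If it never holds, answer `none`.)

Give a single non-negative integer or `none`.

s_0={p,q,r}: X(s)=False s=False
s_1={q,r}: X(s)=False s=False
s_2={r}: X(s)=False s=False
s_3={p,r}: X(s)=False s=False
s_4={p}: X(s)=False s=False
s_5={q,r}: X(s)=False s=False
s_6={q,r}: X(s)=False s=False
s_7={q}: X(s)=False s=False
F(X(s)) does not hold (no witness exists).

Answer: none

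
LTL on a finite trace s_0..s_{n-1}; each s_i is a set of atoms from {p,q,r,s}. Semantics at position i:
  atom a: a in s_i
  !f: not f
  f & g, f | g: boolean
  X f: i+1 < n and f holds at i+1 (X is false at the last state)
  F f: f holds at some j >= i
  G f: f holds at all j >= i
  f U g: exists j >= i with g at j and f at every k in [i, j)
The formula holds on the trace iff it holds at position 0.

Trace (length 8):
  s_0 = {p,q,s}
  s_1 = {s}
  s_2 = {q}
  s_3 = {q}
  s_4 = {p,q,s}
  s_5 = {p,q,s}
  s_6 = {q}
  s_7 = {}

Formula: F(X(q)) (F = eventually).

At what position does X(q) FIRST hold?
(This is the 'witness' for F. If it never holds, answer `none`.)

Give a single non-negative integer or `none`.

Answer: 1

Derivation:
s_0={p,q,s}: X(q)=False q=True
s_1={s}: X(q)=True q=False
s_2={q}: X(q)=True q=True
s_3={q}: X(q)=True q=True
s_4={p,q,s}: X(q)=True q=True
s_5={p,q,s}: X(q)=True q=True
s_6={q}: X(q)=False q=True
s_7={}: X(q)=False q=False
F(X(q)) holds; first witness at position 1.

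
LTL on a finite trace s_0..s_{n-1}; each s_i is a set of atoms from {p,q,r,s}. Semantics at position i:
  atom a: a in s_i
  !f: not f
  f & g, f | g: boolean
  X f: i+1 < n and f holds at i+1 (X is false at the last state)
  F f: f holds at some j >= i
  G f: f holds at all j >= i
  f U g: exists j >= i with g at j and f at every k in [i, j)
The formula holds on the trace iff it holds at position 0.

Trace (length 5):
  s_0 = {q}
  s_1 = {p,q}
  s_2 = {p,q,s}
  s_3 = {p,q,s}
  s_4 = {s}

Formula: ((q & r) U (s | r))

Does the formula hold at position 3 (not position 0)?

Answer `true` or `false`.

s_0={q}: ((q & r) U (s | r))=False (q & r)=False q=True r=False (s | r)=False s=False
s_1={p,q}: ((q & r) U (s | r))=False (q & r)=False q=True r=False (s | r)=False s=False
s_2={p,q,s}: ((q & r) U (s | r))=True (q & r)=False q=True r=False (s | r)=True s=True
s_3={p,q,s}: ((q & r) U (s | r))=True (q & r)=False q=True r=False (s | r)=True s=True
s_4={s}: ((q & r) U (s | r))=True (q & r)=False q=False r=False (s | r)=True s=True
Evaluating at position 3: result = True

Answer: true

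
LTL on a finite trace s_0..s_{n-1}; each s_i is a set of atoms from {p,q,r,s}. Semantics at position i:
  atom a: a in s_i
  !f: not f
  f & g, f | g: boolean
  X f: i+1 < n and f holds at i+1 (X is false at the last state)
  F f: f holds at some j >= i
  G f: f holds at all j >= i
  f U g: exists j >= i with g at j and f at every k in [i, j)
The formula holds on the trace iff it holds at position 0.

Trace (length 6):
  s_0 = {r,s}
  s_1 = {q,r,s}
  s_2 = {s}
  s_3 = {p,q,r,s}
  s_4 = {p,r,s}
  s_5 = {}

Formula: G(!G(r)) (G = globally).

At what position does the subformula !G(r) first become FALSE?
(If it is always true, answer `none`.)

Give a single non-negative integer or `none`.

Answer: none

Derivation:
s_0={r,s}: !G(r)=True G(r)=False r=True
s_1={q,r,s}: !G(r)=True G(r)=False r=True
s_2={s}: !G(r)=True G(r)=False r=False
s_3={p,q,r,s}: !G(r)=True G(r)=False r=True
s_4={p,r,s}: !G(r)=True G(r)=False r=True
s_5={}: !G(r)=True G(r)=False r=False
G(!G(r)) holds globally = True
No violation — formula holds at every position.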